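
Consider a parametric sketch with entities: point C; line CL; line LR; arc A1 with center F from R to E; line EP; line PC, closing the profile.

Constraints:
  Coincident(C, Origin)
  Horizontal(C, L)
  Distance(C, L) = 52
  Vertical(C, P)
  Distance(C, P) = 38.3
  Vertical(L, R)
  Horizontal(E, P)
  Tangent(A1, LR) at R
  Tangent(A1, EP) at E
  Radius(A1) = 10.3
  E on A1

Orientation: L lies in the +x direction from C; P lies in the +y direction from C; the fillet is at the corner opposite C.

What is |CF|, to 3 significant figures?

50.2

C is at the origin; C and L share the same y with |CL| = 52.0 and L on the +x side, so L = (52.0, 0.00). C and P share the same x with |CP| = 38.3 and P on the +y side, so P = (0.00, 38.3). The virtual corner opposite C is at (52.0, 38.3). A1 meets LR tangentially, so FR is at right angles to LR and tangency of A1 to EP means the radius FE is perpendicular to EP, with radius 10.3, so the center F sits 10.3 in from both sides at F = (41.7, 28.0). Then |CF| = |F − C| = 50.2.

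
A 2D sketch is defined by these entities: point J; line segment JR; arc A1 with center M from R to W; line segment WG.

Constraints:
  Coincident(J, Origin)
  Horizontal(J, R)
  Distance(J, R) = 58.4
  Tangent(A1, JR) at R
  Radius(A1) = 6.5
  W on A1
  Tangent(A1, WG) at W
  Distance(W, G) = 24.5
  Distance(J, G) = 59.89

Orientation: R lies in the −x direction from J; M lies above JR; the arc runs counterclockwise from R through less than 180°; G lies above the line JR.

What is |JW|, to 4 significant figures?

52.29

J is at the origin; JR is horizontal with |JR| = 58.4 and R on the −x side, so R = (-58.40, 0.000). A1 meets JR tangentially, so MR is at right angles to JR, so M = R + (0, 6.5) = (-58.40, 6.500). Since MW ⟂ WG (tangency), |MG| = √(6.5² + 24.5²) = 25.35 regardless of where W sits on A1. So G lies on both circle(J, 59.89) and circle(M, 25.35); the above-JR intersection is G = (-51.34, 30.84). W is the foot of the tangent from G: W = (-51.90, 6.350).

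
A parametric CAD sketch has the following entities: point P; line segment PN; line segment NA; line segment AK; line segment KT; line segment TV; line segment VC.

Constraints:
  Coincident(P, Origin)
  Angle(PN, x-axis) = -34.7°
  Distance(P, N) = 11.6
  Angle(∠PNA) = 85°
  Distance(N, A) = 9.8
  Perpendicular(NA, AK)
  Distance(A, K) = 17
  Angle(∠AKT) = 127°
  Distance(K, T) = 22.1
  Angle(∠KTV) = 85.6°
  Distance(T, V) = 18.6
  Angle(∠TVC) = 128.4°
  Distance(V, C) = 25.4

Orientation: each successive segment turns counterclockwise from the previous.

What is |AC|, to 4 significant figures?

21.55

∠KTV = 85.6° gives TV at -62.30° from the x-axis; with |TV| = 18.6, V = (-12.03, -14.88). ∠TVC = 128.4° gives VC at -10.70° from the x-axis; with |VC| = 25.4, C = (12.93, -19.59). Then |AC| = |C − A| = 21.55.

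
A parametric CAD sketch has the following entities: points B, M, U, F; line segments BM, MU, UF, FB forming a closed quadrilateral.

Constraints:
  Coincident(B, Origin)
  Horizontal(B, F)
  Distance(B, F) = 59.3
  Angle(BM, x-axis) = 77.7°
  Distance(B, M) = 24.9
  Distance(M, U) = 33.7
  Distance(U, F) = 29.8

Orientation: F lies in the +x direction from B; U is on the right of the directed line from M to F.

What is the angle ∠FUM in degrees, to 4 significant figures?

137.6°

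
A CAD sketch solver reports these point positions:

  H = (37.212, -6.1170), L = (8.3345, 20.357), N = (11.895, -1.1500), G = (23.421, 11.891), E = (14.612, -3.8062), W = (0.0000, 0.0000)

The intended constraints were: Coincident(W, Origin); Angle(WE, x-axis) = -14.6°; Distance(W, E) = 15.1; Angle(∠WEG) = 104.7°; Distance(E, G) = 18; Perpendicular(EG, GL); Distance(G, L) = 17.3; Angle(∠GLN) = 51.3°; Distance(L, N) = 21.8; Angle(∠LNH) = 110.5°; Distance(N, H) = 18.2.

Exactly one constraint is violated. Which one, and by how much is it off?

Distance(N, H) = 18.2 — off by 7.60.

W = (0.00, 0.00) ✓; WE at -14.60° ✓; |WE| = 15.10 ✓; ∠WEG = 104.7° ✓; |EG| = 18.00 ✓; ∠(EG, GL) = 90.00° ✓; |GL| = 17.30 ✓; ∠GLN = 51.30° ✓; |LN| = 21.80 ✓; ∠LNH = 110.5° ✓; |NH| = 25.80 ✗.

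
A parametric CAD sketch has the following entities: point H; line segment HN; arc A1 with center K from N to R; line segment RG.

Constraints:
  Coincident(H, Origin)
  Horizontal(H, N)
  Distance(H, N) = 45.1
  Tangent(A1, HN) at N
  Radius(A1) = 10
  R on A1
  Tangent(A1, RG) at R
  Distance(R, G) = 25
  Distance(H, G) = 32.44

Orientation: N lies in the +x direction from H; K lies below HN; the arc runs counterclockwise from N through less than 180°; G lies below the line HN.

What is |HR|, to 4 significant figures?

37.35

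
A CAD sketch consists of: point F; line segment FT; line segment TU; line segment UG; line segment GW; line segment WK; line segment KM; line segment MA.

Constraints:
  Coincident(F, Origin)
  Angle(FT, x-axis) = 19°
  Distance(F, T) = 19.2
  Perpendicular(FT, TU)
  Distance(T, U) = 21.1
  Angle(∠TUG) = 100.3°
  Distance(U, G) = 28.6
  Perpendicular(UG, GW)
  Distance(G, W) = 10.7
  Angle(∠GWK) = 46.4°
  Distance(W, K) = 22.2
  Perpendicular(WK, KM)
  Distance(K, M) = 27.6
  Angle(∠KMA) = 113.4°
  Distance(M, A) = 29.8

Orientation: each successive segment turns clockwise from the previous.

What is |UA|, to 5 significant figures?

61.219

F is at the origin; FT runs at 19.0° with length 19.2, so T = (18.154, 6.2509). FT is perpendicular to TU, so TU runs at -71.000°; with |TU| = 21.1, U = (25.023, -13.700). ∠TUG = 100.3° gives UG at -150.70° from the x-axis; with |UG| = 28.6, G = (0.082264, -27.696). The perpendicularity gives GW at right angles to UG, so GW runs at 119.30°; with |GW| = 10.7, W = (-5.1541, -18.365). ∠GWK = 46.4° gives WK at -14.300° from the x-axis; with |WK| = 22.2, K = (16.358, -23.848). WK is perpendicular to KM, so KM runs at -104.30°; with |KM| = 27.6, M = (9.5408, -50.593). ∠KMA = 113.4° gives MA at -170.90° from the x-axis; with |MA| = 29.8, A = (-19.884, -55.306). Then |UA| = |A − U| = 61.219.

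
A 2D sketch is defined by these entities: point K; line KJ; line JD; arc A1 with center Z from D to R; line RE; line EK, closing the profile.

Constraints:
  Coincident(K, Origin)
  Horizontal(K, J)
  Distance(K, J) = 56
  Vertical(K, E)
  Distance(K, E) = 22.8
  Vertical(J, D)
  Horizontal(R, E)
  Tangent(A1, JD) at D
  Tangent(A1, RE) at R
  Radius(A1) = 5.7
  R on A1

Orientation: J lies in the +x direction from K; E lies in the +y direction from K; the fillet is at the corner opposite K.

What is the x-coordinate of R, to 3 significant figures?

50.3

K is at the origin; KJ is horizontal with |KJ| = 56.0 and J on the +x side, so J = (56.0, 0.00). KE is vertical with |KE| = 22.8 and E on the +y side, so E = (0.00, 22.8). The virtual corner opposite K is at (56.0, 22.8). Since A1 is tangent to JD there, ZD ⟂ JD and tangency of A1 to RE means the radius ZR is perpendicular to RE, with radius 5.7, so the center Z sits 5.7 in from both sides at Z = (50.3, 17.1). That places the tangent points at D = (56.0, 17.1) on JD and R = (50.3, 22.8) on RE. So R.x = 50.3.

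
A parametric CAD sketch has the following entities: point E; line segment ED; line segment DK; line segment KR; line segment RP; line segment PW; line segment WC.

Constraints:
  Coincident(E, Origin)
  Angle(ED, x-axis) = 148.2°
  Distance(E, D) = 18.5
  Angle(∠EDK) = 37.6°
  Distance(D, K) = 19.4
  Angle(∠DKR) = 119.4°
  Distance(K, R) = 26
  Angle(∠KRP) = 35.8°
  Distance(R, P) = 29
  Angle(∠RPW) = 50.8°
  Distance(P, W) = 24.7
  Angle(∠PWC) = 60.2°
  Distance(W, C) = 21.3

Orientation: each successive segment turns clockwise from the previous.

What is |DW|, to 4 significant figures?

28.04

E is at the origin; ED runs at 148.2° with length 18.5, so D = (-15.72, 9.749). ∠EDK = 37.6° gives DK at 5.800° from the x-axis; with |DK| = 19.4, K = (3.578, 11.71). ∠DKR = 119.4° gives KR at -54.80° from the x-axis; with |KR| = 26.0, R = (18.56, -9.537). ∠KRP = 35.8° gives RP at 161.0° from the x-axis; with |RP| = 29.0, P = (-8.855, -0.09512). ∠RPW = 50.8° gives PW at 31.80° from the x-axis; with |PW| = 24.7, W = (12.14, 12.92). Then |DW| = |W − D| = 28.04.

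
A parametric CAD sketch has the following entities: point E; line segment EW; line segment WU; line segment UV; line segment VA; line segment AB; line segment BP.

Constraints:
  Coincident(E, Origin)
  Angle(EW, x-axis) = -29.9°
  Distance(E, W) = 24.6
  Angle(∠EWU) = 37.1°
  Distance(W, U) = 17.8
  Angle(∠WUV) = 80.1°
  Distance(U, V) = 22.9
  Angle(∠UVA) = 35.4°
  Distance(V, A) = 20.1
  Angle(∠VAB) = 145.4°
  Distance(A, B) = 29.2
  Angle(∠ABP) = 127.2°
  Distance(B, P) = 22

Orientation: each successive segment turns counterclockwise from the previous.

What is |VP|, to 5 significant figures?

59.362

E is at the origin; EW runs at -29.9° with length 24.6, so W = (21.326, -12.263). ∠EWU = 37.1° gives WU at 113.00° from the x-axis; with |WU| = 17.8, U = (14.371, 4.1222). ∠WUV = 80.1° gives UV at -147.10° from the x-axis; with |UV| = 22.9, V = (-4.8566, -8.3165). ∠UVA = 35.4° gives VA at -2.5000° from the x-axis; with |VA| = 20.1, A = (15.224, -9.1933). ∠VAB = 145.4° gives AB at 32.100° from the x-axis; with |AB| = 29.2, B = (39.960, 6.3236). ∠ABP = 127.2° gives BP at 84.900° from the x-axis; with |BP| = 22.0, P = (41.916, 28.236). Then |VP| = |P − V| = 59.362.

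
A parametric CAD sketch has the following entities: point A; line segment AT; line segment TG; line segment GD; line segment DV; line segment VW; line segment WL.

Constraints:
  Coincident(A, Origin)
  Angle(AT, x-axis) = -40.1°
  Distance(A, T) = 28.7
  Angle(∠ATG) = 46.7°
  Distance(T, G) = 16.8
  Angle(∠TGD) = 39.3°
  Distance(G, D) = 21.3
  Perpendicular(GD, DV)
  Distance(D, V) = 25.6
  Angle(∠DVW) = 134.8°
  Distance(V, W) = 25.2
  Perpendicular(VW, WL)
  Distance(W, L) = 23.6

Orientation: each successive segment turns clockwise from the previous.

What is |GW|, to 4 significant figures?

43.49

GD is perpendicular to DV, so DV runs at -44.10°; with |DV| = 25.6, V = (38.47, -22.94). ∠DVW = 134.8° gives VW at -89.30° from the x-axis; with |VW| = 25.2, W = (38.78, -48.13). Then |GW| = |W − G| = 43.49.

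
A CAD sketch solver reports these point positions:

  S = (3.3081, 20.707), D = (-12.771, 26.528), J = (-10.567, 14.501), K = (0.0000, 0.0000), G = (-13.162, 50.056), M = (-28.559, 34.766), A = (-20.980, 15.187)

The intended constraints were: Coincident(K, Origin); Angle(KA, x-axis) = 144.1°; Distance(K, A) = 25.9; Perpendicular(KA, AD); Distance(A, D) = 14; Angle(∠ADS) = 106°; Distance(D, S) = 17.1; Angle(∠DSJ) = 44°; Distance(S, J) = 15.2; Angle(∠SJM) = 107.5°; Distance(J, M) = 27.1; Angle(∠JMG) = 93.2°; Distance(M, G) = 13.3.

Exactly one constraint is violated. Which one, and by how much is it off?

Distance(M, G) = 13.3 — off by 8.40.

K = (0.00, 0.00) ✓; KA at 144.1° ✓; |KA| = 25.90 ✓; ∠(KA, AD) = 90.00° ✓; |AD| = 14.00 ✓; ∠ADS = 106.0° ✓; |DS| = 17.10 ✓; ∠DSJ = 44.00° ✓; |SJ| = 15.20 ✓; ∠SJM = 107.5° ✓; |JM| = 27.10 ✓; ∠JMG = 93.20° ✓; |MG| = 21.70 ✗.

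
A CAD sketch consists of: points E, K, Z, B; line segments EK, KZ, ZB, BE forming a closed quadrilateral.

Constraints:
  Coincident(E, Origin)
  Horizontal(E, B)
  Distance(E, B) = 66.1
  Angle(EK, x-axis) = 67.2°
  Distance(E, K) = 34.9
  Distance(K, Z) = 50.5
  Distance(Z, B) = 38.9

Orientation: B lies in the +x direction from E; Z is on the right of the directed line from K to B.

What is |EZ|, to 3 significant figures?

34.1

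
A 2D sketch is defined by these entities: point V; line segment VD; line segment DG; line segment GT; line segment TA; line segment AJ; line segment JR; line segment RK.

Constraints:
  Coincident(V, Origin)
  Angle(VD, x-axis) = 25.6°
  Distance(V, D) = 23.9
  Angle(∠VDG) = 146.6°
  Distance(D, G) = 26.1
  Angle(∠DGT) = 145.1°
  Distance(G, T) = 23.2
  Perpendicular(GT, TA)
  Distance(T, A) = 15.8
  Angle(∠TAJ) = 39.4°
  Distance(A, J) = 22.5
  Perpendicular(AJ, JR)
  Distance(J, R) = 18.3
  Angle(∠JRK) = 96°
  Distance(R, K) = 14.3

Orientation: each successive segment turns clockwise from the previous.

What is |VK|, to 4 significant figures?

75.20

V is at the origin; VD runs at 25.6° with length 23.9, so D = (21.55, 10.33). ∠VDG = 146.6° gives DG at -7.800° from the x-axis; with |DG| = 26.1, G = (47.41, 6.785). ∠DGT = 145.1° gives GT at -42.70° from the x-axis; with |GT| = 23.2, T = (64.46, -8.949). GT ⟂ TA, so TA runs at -132.7°; with |TA| = 15.8, A = (53.75, -20.56). ∠TAJ = 39.4° gives AJ at 86.70° from the x-axis; with |AJ| = 22.5, J = (55.04, 1.902). AJ ⟂ JR, so JR runs at -3.300°; with |JR| = 18.3, R = (73.31, 0.8490). ∠JRK = 96.0° gives RK at -87.30° from the x-axis; with |RK| = 14.3, K = (73.99, -13.44). Then |VK| = |K − V| = 75.20.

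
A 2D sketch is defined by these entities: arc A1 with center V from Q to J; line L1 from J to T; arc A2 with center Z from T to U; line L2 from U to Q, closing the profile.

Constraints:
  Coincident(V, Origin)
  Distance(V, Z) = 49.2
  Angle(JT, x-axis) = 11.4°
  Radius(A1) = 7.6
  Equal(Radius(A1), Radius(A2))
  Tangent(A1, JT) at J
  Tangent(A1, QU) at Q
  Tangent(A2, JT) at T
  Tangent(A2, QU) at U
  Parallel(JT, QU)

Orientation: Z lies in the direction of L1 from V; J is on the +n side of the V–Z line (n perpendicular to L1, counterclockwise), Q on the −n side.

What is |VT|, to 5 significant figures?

49.784

The slot axis is L1's direction at 11.4°, so u = (cos 11.4°, sin 11.4°) = (0.98027, 0.19766) and n = (−sin 11.4°, cos 11.4°) = (-0.19766, 0.98027). V is at the origin and Z lies 49.2 along u from V, so Z = 49.2·u = (48.229, 9.7247). Tangency of A1 to both parallel lines with radius 7.6 puts J and Q at V ± 7.6·n: J = (-1.5022, 7.4501), Q = (1.5022, -7.4501). Equal radii place T and U the same way about Z: T = Z + 7.6·n = (46.727, 17.175), U = Z − 7.6·n = (49.732, 2.2747). Then |VT| = |T − V| = 49.784.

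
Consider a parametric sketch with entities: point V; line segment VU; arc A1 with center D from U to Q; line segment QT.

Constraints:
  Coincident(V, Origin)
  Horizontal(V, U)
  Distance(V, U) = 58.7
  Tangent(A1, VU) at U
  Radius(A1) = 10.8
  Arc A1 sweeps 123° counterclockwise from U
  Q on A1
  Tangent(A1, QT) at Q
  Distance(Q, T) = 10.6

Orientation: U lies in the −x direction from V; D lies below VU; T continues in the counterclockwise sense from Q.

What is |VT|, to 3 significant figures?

67.1

On A1, U sits at bearing 90° from D; a 123° counterclockwise sweep puts Q at bearing 213°, so Q = D + 10.8·(cos 213°, sin 213°) = (-67.8, -16.7). Since A1 is tangent to QT there, DQ ⟂ QT, so QT runs along (−sin 213°, cos 213°); with |QT| = 10.6, T = (-62.0, -25.6). Then |VT| = |T − V| = 67.1.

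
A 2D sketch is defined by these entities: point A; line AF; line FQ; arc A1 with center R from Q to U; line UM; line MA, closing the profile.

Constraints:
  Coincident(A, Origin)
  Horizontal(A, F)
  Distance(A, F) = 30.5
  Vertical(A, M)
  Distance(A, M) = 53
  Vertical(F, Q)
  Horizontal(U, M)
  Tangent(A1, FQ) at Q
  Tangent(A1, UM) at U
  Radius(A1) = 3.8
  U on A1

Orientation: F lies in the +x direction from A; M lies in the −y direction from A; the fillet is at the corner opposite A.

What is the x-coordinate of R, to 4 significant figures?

26.70

AM is vertical with |AM| = 53.0 and M on the −y side, so M = (0.000, -53.00). The virtual corner opposite A is at (30.50, -53.00). The tangent condition forces RQ to be normal to FQ and tangency of A1 to UM means the radius RU is perpendicular to UM, with radius 3.8, so the center R sits 3.8 in from both sides at R = (26.70, -49.20). So R.x = 26.70.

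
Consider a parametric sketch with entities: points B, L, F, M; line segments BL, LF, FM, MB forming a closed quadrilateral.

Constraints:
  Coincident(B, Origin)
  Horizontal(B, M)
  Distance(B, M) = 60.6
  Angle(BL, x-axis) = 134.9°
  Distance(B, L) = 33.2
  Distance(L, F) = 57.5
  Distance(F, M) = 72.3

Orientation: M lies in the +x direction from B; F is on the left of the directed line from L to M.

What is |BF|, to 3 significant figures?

63.8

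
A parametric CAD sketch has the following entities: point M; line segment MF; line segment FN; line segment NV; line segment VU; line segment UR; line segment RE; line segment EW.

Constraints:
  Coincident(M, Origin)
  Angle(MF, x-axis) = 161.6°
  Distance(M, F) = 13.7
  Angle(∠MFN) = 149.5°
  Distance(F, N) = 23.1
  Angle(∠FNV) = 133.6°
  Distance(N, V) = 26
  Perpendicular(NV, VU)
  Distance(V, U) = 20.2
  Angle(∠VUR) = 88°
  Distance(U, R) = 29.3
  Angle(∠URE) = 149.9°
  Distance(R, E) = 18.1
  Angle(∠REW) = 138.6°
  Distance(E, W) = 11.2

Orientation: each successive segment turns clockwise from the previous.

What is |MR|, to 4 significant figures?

19.15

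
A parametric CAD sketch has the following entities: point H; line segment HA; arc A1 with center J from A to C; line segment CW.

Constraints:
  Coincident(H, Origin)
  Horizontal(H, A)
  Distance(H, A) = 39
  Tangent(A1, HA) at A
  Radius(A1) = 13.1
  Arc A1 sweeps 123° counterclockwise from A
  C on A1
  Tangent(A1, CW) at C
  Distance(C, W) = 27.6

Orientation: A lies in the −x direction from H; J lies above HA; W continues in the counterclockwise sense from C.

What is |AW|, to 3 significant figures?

43.6

H is at the origin; HA is horizontal with |HA| = 39.0 and A on the −x side, so A = (-39.0, 0.00). The tangent condition forces JA to be normal to HA, so J = A + (0, 13.1) = (-39.0, 13.1). On A1, A sits at bearing -90° from J; a 123° counterclockwise sweep puts C at bearing 33°, so C = J + 13.1·(cos 33°, sin 33°) = (-28.0, 20.2). A1 meets CW tangentially, so JC is at right angles to CW, so CW runs along (−sin 33°, cos 33°); with |CW| = 27.6, W = (-43.0, 43.4). Then |AW| = |W − A| = 43.6.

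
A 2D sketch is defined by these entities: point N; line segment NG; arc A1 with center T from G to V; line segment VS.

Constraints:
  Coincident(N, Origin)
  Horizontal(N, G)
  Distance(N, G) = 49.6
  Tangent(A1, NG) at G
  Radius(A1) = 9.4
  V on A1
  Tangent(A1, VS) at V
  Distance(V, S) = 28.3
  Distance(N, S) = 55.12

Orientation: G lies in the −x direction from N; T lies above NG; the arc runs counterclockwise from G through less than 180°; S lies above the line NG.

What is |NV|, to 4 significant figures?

41.29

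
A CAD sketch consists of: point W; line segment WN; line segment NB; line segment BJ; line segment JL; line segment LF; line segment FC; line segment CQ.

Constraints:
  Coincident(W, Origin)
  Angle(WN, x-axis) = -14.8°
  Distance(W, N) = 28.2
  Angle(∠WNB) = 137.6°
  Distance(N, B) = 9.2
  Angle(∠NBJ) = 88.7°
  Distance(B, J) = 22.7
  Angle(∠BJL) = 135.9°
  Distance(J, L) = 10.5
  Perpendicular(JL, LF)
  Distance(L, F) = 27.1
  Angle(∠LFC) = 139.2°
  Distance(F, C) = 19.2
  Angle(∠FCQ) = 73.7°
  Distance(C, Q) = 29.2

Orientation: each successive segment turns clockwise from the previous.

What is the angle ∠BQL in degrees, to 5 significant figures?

8.3678°

W is at the origin; WN runs at -14.8° with length 28.2, so N = (27.264, -7.2036). ∠WNB = 137.6° gives NB at -57.200° from the x-axis; with |NB| = 9.2, B = (32.248, -14.937). ∠NBJ = 88.7° gives BJ at -148.50° from the x-axis; with |BJ| = 22.7, J = (12.893, -26.798). ∠BJL = 135.9° gives JL at 167.40° from the x-axis; with |JL| = 10.5, L = (2.6461, -24.507). JL ⟂ LF, so LF runs at 77.400°; with |LF| = 27.1, F = (8.5578, 1.9403). ∠LFC = 139.2° gives FC at 36.600° from the x-axis; with |FC| = 19.2, C = (23.972, 13.388). ∠FCQ = 73.7° gives CQ at -69.700° from the x-axis; with |CQ| = 29.2, Q = (34.102, -13.998). Then cos ∠BQL = QB·QL / (|QB||QL|), giving 8.3678°.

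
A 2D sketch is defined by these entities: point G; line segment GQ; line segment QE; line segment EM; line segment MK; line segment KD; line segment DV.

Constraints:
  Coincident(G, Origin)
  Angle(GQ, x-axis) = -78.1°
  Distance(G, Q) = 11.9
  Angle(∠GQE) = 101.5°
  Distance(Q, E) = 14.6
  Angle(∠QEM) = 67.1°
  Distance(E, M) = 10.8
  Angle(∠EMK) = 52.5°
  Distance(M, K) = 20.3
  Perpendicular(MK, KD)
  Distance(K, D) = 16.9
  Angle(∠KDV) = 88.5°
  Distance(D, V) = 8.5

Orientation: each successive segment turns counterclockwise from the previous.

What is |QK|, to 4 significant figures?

7.711

G is at the origin; GQ runs at -78.1° with length 11.9, so Q = (2.454, -11.64). ∠GQE = 101.5° gives QE at 0.4000° from the x-axis; with |QE| = 14.6, E = (17.05, -11.54). ∠QEM = 67.1° gives EM at 113.3° from the x-axis; with |EM| = 10.8, M = (12.78, -1.623). ∠EMK = 52.5° gives MK at -119.2° from the x-axis; with |MK| = 20.3, K = (2.878, -19.34). Then |QK| = |K − Q| = 7.711.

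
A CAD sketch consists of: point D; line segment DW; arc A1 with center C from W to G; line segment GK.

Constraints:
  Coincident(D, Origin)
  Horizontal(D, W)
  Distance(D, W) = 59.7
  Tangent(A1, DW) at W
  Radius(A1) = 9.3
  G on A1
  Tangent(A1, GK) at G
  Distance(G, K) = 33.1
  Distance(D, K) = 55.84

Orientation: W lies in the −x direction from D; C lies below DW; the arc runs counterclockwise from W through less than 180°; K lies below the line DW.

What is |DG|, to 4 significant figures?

67.80

Checks: |CG| = 9.300 ✓; ∠(CG, GK) = 90.00° ✓; |GK| = 33.10 ✓; |DK| = 55.84 ✓.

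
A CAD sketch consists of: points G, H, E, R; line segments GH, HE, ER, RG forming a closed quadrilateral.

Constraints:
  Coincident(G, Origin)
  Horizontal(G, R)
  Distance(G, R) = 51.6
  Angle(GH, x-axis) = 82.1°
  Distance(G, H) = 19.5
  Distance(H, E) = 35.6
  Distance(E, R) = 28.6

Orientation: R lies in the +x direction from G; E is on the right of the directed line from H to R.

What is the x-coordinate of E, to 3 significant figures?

24.4

G is at the origin; G and R share the same y with |GR| = 51.6 and R in +x, so R = (51.6, 0). GH runs at 82.1° with |GH| = 19.5, so H = (2.68, 19.3). E is determined by |HE| = 35.6 and |ER| = 28.6 together: it lies at the intersection of circle(H, 35.6) and circle(R, 28.6). With |HR| = 52.6, the foot of the radical line on HR is 30.6 from H and the perpendicular offset is √(35.6² − 30.6²) = 18.2. Taking the right-of-HR solution: E = (24.4, -8.88).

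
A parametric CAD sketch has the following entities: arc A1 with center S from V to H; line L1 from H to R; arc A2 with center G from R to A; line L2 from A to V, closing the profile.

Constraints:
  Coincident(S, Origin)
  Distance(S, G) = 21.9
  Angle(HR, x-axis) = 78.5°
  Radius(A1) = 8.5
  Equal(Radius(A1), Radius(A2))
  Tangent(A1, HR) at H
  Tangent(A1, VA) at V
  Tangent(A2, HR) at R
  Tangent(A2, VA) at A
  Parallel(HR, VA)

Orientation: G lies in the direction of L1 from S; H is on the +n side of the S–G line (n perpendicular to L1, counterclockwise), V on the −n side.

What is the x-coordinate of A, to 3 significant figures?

12.7

The slot axis is L1's direction at 78.5°, so u = (cos 78.5°, sin 78.5°) = (0.199, 0.980) and n = (−sin 78.5°, cos 78.5°) = (-0.980, 0.199). S is at the origin and G lies 21.9 along u from S, so G = 21.9·u = (4.37, 21.5). Tangency of A1 to both parallel lines with radius 8.5 puts H and V at S ± 8.5·n: H = (-8.33, 1.69), V = (8.33, -1.69). Equal radii place R and A the same way about G: R = G + 8.5·n = (-3.96, 23.2), A = G − 8.5·n = (12.7, 19.8). So A.x = 12.7.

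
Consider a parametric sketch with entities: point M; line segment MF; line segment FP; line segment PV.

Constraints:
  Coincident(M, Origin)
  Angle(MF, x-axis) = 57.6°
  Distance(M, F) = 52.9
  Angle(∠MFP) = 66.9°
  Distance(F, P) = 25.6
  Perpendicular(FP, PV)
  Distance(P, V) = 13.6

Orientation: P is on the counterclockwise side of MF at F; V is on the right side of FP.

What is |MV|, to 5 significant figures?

62.447

M is at the origin; MF runs at 57.6° with length 52.9, so F = 52.9·(cos 57.6°, sin 57.6°) = (28.345, 44.665). ∠MFP = 66.9°, so FP runs at 57.6° + (180° − 66.9°) = 170.70° from the x-axis; with |FP| = 25.6, P = F + 25.6·(cos 170.70°, sin 170.70°) = (3.0817, 48.802). FP is perpendicular to PV; with |PV| = 13.6 on the right of FP, V = P + 13.6·(0.16160, 0.98686) = (5.2795, 62.223). Then |MV| = |V − M| = 62.447.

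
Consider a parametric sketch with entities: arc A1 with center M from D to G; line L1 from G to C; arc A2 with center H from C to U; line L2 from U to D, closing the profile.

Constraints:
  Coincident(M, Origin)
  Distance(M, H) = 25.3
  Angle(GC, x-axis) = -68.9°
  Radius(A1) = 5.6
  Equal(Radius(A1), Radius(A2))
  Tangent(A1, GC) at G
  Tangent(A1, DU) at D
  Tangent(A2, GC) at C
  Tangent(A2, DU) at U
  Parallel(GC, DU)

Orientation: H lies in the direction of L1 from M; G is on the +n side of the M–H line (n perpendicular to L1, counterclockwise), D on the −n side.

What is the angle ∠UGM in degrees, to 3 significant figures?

66.1°

The slot axis is L1's direction at -68.9°, so u = (cos -68.9°, sin -68.9°) = (0.360, -0.933) and n = (−sin -68.9°, cos -68.9°) = (0.933, 0.360). M is at the origin and H lies 25.3 along u from M, so H = 25.3·u = (9.11, -23.6). Tangency of A1 to both parallel lines with radius 5.6 puts G and D at M ± 5.6·n: G = (5.22, 2.02), D = (-5.22, -2.02). Equal radii place C and U the same way about H: C = H + 5.6·n = (14.3, -21.6), U = H − 5.6·n = (3.88, -25.6). Then cos ∠UGM = GU·GM / (|GU||GM|), giving 66.1°.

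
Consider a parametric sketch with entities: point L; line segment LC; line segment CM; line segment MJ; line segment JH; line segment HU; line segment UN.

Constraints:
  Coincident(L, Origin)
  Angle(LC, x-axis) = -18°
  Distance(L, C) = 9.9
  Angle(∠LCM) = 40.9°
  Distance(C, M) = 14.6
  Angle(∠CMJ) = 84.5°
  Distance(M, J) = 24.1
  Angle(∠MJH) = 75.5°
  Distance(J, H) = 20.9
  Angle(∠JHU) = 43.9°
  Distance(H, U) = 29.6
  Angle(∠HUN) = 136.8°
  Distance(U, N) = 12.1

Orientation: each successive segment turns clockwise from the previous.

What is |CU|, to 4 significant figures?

20.30

∠MJH = 75.5° gives JH at 2.900° from the x-axis; with |JH| = 20.9, H = (9.633, 15.31). ∠JHU = 43.9° gives HU at -133.2° from the x-axis; with |HU| = 29.6, U = (-10.63, -6.263). Then |CU| = |U − C| = 20.30.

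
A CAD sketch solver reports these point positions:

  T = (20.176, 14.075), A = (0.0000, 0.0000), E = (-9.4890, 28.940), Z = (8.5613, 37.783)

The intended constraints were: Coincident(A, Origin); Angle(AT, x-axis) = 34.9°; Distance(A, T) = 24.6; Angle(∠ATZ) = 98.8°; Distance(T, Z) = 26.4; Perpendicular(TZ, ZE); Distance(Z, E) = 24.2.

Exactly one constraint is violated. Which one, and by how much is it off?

Distance(Z, E) = 24.2 — off by 4.10.

A = (0.00, 0.00) ✓; AT at 34.90° ✓; |AT| = 24.60 ✓; ∠ATZ = 98.80° ✓; |TZ| = 26.40 ✓; ∠(TZ, ZE) = 90.00° ✓; |ZE| = 20.10 ✗.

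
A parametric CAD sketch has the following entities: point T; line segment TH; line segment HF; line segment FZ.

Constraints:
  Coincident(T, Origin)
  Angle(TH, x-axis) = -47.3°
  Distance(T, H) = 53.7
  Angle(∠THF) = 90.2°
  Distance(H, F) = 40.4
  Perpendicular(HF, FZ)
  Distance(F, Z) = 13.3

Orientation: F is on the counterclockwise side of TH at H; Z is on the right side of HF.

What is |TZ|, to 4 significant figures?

78.33

∠THF = 90.2°, so HF runs at -47.3° + (180° − 90.2°) = 42.50° from the x-axis; with |HF| = 40.4, F = H + 40.4·(cos 42.50°, sin 42.50°) = (66.20, -12.17). HF is perpendicular to FZ; with |FZ| = 13.3 on the right of HF, Z = F + 13.3·(0.6756, -0.7373) = (75.19, -21.98). Then |TZ| = |Z − T| = 78.33.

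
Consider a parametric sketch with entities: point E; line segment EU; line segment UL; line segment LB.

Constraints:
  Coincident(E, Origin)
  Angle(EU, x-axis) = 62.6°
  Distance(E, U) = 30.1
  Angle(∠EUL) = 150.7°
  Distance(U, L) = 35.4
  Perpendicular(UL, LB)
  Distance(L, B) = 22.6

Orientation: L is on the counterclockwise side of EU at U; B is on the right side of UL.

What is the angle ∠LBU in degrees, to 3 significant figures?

57.4°

∠EUL = 150.7°, so UL runs at 62.6° + (180° − 150.7°) = 91.9° from the x-axis; with |UL| = 35.4, L = U + 35.4·(cos 91.9°, sin 91.9°) = (12.7, 62.1). The perpendicularity gives LB at right angles to UL; with |LB| = 22.6 on the right of UL, B = L + 22.6·(0.999, 0.0332) = (35.3, 62.9). Then cos ∠LBU = BL·BU / (|BL||BU|), giving 57.4°.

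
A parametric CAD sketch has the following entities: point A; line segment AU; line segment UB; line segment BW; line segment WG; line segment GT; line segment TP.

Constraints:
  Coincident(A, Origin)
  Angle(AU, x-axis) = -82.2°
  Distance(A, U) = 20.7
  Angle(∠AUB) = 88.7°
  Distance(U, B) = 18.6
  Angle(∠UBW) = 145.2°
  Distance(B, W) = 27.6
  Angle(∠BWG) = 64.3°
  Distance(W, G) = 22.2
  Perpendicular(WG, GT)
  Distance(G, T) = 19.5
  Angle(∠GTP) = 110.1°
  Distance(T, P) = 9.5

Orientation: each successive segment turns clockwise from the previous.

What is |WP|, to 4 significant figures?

26.35

A is at the origin; AU runs at -82.2° with length 20.7, so U = (2.809, -20.51). ∠AUB = 88.7° gives UB at -173.5° from the x-axis; with |UB| = 18.6, B = (-15.67, -22.61). ∠UBW = 145.2° gives BW at 151.7° from the x-axis; with |BW| = 27.6, W = (-39.97, -9.529). ∠BWG = 64.3° gives WG at 36.00° from the x-axis; with |WG| = 22.2, G = (-22.01, 3.520). The perpendicularity gives GT at right angles to WG, so GT runs at -54.00°; with |GT| = 19.5, T = (-10.55, -12.26). ∠GTP = 110.1° gives TP at -123.9° from the x-axis; with |TP| = 9.5, P = (-15.85, -20.14). Then |WP| = |P − W| = 26.35.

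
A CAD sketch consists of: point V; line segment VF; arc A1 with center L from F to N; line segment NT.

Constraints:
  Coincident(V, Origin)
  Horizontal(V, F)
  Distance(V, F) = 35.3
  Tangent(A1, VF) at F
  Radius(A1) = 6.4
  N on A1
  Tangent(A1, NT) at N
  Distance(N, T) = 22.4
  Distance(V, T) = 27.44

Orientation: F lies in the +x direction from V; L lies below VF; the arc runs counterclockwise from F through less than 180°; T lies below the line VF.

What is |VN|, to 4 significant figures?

30.15

V is at the origin; VF is horizontal with |VF| = 35.3 and F on the +x side, so F = (35.30, 0.000). Tangency of A1 to VF means the radius LF is perpendicular to VF, so L = F + (0, -6.4) = (35.30, -6.400). Since LN ⟂ NT (tangency), |LT| = √(6.4² + 22.4²) = 23.30 regardless of where N sits on A1. So T lies on both circle(V, 27.44) and circle(L, 23.30); the below-VF intersection is T = (17.35, -21.26). N is the foot of the tangent from T: N = (30.02, -2.781).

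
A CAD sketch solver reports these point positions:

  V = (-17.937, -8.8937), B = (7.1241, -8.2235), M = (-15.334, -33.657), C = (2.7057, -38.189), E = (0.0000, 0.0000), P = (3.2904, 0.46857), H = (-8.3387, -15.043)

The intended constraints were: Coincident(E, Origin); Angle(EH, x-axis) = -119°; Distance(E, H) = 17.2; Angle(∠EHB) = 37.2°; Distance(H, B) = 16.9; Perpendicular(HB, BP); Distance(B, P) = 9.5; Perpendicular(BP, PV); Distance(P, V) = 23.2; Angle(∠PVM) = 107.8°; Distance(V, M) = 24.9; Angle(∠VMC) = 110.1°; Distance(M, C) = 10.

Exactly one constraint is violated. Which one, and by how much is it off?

Distance(M, C) = 10 — off by 8.60.

E = (0.00, 0.00) ✓; EH at -119.0° ✓; |EH| = 17.20 ✓; ∠EHB = 37.20° ✓; |HB| = 16.90 ✓; ∠(HB, BP) = 90.00° ✓; |BP| = 9.500 ✓; ∠(BP, PV) = 90.00° ✓; |PV| = 23.20 ✓; ∠PVM = 107.8° ✓; |VM| = 24.90 ✓; ∠VMC = 110.1° ✓; |MC| = 18.60 ✗.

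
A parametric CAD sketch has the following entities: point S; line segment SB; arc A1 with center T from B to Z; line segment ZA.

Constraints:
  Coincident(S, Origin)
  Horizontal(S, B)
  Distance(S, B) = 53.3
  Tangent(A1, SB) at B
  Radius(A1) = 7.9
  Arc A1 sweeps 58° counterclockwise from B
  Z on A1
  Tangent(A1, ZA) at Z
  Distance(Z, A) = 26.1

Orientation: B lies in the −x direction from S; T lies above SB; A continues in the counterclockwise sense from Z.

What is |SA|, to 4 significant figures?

41.74

S is at the origin; SB is horizontal with |SB| = 53.3 and B on the −x side, so B = (-53.30, 0.000). Tangency of A1 to SB means the radius TB is perpendicular to SB, so T = B + (0, 7.9) = (-53.30, 7.900). On A1, B sits at bearing -90° from T; a 58° counterclockwise sweep puts Z at bearing -32°, so Z = T + 7.9·(cos -32°, sin -32°) = (-46.60, 3.714). The tangent condition forces TZ to be normal to ZA, so ZA runs along (−sin -32°, cos -32°); with |ZA| = 26.1, A = (-32.77, 25.85). Then |SA| = |A − S| = 41.74.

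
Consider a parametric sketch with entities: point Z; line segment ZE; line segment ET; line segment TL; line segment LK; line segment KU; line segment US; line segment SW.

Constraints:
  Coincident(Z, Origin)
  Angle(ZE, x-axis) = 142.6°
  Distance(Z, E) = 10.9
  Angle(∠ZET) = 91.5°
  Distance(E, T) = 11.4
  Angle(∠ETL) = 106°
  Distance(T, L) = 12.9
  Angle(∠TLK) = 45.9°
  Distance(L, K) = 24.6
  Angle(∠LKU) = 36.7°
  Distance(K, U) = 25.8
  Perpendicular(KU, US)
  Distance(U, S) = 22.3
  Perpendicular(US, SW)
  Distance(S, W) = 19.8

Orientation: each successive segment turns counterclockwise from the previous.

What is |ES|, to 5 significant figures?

29.148

Z is at the origin; ZE runs at 142.6° with length 10.9, so E = (-8.6591, 6.6204). ∠ZET = 91.5° gives ET at -128.90° from the x-axis; with |ET| = 11.4, T = (-15.818, -2.2516). ∠ETL = 106.0° gives TL at -54.900° from the x-axis; with |TL| = 12.9, L = (-8.4003, -12.806). ∠TLK = 45.9° gives LK at 79.200° from the x-axis; with |LK| = 24.6, K = (-3.7908, 11.359). ∠LKU = 36.7° gives KU at -137.50° from the x-axis; with |KU| = 25.8, U = (-22.813, -6.0717). KU is perpendicular to US, so US runs at -47.500°; with |US| = 22.3, S = (-7.7468, -22.513). Then |ES| = |S − E| = 29.148.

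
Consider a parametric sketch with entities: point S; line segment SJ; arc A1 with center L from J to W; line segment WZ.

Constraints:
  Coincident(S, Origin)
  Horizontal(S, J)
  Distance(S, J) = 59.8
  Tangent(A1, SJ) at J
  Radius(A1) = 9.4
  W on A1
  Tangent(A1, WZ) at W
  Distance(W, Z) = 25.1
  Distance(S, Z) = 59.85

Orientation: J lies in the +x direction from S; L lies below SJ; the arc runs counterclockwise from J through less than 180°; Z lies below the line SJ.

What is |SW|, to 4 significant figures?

51.20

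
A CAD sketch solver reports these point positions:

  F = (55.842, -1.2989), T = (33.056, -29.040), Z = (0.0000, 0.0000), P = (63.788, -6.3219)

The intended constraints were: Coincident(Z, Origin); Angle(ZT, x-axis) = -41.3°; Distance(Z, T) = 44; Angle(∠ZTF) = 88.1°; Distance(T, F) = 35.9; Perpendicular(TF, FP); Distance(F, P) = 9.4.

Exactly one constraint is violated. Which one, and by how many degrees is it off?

Perpendicular(TF, FP) — off by 7.10°.

Z = (0.00, 0.00) ✓; ZT at -41.30° ✓; |ZT| = 44.00 ✓; ∠ZTF = 88.10° ✓; |TF| = 35.90 ✓; ∠(TF, FP) = 82.90° ✗; |FP| = 9.401 ✓.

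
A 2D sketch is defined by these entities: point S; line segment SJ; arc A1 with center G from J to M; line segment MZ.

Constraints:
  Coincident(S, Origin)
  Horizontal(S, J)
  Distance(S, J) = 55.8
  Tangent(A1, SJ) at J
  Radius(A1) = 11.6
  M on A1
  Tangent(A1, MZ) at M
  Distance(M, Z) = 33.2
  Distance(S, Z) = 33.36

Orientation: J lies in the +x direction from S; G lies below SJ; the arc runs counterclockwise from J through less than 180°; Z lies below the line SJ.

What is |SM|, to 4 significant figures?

48.38

Checks: |GM| = 11.60 ✓; ∠(GM, MZ) = 90.00° ✓; |MZ| = 33.20 ✓; |SZ| = 33.36 ✓.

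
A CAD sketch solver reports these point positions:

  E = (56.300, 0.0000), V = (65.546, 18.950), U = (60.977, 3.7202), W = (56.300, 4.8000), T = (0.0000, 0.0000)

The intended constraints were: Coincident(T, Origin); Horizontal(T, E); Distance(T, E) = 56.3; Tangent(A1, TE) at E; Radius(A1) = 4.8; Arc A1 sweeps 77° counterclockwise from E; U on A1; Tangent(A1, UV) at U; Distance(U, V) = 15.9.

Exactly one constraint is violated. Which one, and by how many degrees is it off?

Tangent(A1, UV) at U — off by 3.70°.

T = (0.00, 0.00) ✓; T.y = 0.00, E.y = 0.00 ✓; |TE| = 56.30 ✓; ∠(WE, ET) = 90.00° ✓; |WE| = 4.800 ✓; bearing(W→U) − bearing(W→E) = 77.00° ✓; |WU| = 4.800 ✓; ∠(WU, UV) = 93.70° ✗; |UV| = 15.90 ✓.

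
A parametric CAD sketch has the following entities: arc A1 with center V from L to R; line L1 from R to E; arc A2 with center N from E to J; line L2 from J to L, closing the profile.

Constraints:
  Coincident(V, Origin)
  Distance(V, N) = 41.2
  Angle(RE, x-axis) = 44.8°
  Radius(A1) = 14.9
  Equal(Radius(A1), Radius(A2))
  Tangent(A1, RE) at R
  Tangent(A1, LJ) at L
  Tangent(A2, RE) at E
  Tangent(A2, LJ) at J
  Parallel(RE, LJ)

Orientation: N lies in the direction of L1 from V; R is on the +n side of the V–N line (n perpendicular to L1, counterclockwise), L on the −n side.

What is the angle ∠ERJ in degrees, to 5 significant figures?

35.878°

The slot axis is L1's direction at 44.8°, so u = (cos 44.8°, sin 44.8°) = (0.70957, 0.70463) and n = (−sin 44.8°, cos 44.8°) = (-0.70463, 0.70957). V is at the origin and N lies 41.2 along u from V, so N = 41.2·u = (29.234, 29.031). Tangency of A1 to both parallel lines with radius 14.9 puts R and L at V ± 14.9·n: R = (-10.499, 10.573), L = (10.499, -10.573). Equal radii place E and J the same way about N: E = N + 14.9·n = (18.735, 39.604), J = N − 14.9·n = (39.733, 18.458). Then cos ∠ERJ = RE·RJ / (|RE||RJ|), giving 35.878°.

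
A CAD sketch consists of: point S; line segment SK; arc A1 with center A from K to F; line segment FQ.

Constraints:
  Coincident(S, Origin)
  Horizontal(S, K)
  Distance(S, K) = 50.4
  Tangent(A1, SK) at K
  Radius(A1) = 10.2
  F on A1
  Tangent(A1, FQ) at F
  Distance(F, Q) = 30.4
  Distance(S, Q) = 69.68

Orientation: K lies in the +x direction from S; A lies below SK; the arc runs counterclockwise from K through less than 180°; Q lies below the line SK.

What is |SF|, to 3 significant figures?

44.0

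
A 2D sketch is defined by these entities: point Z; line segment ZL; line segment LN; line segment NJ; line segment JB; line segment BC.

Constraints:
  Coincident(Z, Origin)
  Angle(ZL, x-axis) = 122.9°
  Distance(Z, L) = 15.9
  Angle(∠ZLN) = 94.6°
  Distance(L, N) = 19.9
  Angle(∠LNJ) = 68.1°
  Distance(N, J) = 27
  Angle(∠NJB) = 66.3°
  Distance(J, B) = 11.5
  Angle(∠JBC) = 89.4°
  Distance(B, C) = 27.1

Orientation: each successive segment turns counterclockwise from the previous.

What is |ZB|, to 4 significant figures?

3.213

∠LNJ = 68.1° gives NJ at -39.80° from the x-axis; with |NJ| = 27.0, J = (-5.414, -13.37). ∠NJB = 66.3° gives JB at 73.90° from the x-axis; with |JB| = 11.5, B = (-2.225, -2.318). Then |ZB| = |B − Z| = 3.213.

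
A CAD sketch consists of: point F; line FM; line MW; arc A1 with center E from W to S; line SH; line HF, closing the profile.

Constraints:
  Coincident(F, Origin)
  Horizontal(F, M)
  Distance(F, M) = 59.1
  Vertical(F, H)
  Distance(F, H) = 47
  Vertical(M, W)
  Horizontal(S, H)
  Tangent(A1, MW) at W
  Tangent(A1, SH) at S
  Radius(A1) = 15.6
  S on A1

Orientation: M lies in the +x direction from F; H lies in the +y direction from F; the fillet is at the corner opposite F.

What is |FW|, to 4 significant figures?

66.92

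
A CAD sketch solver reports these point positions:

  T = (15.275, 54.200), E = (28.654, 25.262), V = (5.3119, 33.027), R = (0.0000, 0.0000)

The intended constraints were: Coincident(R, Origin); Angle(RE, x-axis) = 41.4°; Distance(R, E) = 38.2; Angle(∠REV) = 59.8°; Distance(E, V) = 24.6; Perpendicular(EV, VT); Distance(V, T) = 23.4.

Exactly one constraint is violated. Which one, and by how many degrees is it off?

Perpendicular(EV, VT) — off by 6.80°.

R = (0.00, 0.00) ✓; RE at 41.40° ✓; |RE| = 38.20 ✓; ∠REV = 59.80° ✓; |EV| = 24.60 ✓; ∠(EV, VT) = 96.80° ✗; |VT| = 23.40 ✓.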